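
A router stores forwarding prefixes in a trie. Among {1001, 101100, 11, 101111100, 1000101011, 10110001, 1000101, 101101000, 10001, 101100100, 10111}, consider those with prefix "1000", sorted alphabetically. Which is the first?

10001

Filter for "1000…" and sort: "10001", "1000101", "1000101011"
Position 1: 10001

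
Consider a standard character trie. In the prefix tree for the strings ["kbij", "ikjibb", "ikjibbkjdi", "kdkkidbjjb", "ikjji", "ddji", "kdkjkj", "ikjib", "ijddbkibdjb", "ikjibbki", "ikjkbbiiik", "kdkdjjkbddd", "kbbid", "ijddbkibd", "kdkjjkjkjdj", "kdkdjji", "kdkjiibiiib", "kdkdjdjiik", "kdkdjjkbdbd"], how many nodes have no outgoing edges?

Leaves are exactly the stored words that no other stored word extends.
Those words: "ddji", "ijddbkibdjb", "ikjibbki", "ikjibbkjdi", "ikjji", "ikjkbbiiik", "kbbid", "kbij", "kdkdjdjiik", "kdkdjji", "kdkdjjkbdbd", "kdkdjjkbddd", "kdkjiibiiib", "kdkjjkjkjdj", "kdkjkj", "kdkkidbjjb"
Leaf count: 16

16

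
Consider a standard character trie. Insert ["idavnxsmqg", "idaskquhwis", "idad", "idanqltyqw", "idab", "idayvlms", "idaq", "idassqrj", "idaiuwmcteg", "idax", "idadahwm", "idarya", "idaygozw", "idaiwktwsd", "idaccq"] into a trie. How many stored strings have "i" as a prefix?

Traverse to the node for "i", then collect every word in that subtree.
Matches: "idab", "idaccq", "idad", "idadahwm", "idaiuwmcteg", "idaiwktwsd", "idanqltyqw", "idaq", "idarya", "idaskquhwis", "idassqrj", "idavnxsmqg", "idax", "idaygozw", "idayvlms"
Count: 15

15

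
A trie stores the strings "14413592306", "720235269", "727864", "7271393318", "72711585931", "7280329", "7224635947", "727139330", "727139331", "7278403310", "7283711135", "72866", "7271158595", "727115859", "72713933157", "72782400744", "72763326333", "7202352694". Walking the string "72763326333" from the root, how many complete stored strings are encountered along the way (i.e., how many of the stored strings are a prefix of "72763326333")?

Check each prefix of "72763326333" against the stored set — each match is an end-marker on the path.
Prefixes of the query that are stored words: "72763326333"
Count: 1

1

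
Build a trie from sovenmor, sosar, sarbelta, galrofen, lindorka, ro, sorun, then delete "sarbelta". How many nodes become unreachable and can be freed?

A node on "sarbelta"'s path can go only if nothing else ends at it or branches off below it.
The suffix "arbelta" (7 nodes) is used only by "sarbelta"; the node for "s" still has the child "o", so pruning stops there.
Nodes removed: 7

7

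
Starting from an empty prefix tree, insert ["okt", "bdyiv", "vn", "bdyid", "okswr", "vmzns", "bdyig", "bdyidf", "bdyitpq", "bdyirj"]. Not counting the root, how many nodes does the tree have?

For each word, the new-node count is its length minus the longest prefix already in the trie:
  "okt" → 3 new (o, k, t)
  "bdyiv" → 5 new (b, d, y, i, v)
  "vn" → 2 new (v, n)
  "bdyid" → prefix "bdyi" already present; 1 new (d)
  "okswr" → prefix "ok" already present; 3 new (s, w, r)
  "vmzns" → prefix "v" already present; 4 new (m, z, n, s)
  "bdyig" → prefix "bdyi" already present; 1 new (g)
  "bdyidf" → prefix "bdyid" already present; 1 new (f)
  "bdyitpq" → prefix "bdyi" already present; 3 new (t, p, q)
  "bdyirj" → prefix "bdyi" already present; 2 new (r, j)
Total nodes = 3 + 5 + 2 + 1 + 3 + 4 + 1 + 1 + 3 + 2 = 25

25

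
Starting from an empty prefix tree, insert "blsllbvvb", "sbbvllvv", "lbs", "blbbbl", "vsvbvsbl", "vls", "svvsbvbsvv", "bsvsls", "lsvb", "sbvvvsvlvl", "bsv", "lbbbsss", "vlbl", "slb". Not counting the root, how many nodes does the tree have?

68

Count nodes per top-level branch (shared prefixes stored once):
  'b'-branch (blbbbl, blsllbvvb, bsv, bsvsls): 18 nodes
  'l'-branch (lbbbsss, lbs, lsvb): 11 nodes
  's'-branch (sbbvllvv, sbvvvsvlvl, slb, svvsbvbsvv): 27 nodes
  'v'-branch (vlbl, vls, vsvbvsbl): 12 nodes
Sum: 68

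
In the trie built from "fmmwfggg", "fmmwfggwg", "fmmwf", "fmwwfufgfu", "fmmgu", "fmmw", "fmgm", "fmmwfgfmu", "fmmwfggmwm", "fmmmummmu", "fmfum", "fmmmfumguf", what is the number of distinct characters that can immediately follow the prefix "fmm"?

3

Follow the path "fmm" to its node, then look at its outgoing edges.
Characters that immediately follow "fmm" among the stored strings: {g, m, w}.
That node has 3 child edges.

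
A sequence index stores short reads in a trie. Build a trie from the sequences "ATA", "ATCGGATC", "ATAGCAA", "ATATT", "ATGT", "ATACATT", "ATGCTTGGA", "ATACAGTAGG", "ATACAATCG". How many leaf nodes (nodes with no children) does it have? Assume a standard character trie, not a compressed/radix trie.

8

Leaves are exactly the stored words that no other stored word extends.
Those words: "ATACAATCG", "ATACAGTAGG", "ATACATT", "ATAGCAA", "ATATT", "ATCGGATC", "ATGCTTGGA", "ATGT"
Leaf count: 8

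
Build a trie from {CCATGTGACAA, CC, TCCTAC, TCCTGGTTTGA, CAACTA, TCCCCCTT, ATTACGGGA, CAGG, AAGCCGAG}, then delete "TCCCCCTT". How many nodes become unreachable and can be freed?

5

After clearing the end-marker at "TCCCCCTT", prune upward until reaching a node still needed by another word.
The suffix "CCCTT" (5 nodes) is used only by "TCCCCCTT"; the node for "TCC" still has the child "T", so pruning stops there.
Nodes removed: 5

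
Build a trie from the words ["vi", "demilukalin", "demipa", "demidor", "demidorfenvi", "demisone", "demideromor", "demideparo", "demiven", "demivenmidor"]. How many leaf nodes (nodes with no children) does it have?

A leaf is a node with no children — equivalently, the end of a word that is not a proper prefix of any other stored word.
Those words: "demideparo", "demideromor", "demidorfenvi", "demilukalin", "demipa", "demisone", "demivenmidor", "vi"
Leaf count: 8

8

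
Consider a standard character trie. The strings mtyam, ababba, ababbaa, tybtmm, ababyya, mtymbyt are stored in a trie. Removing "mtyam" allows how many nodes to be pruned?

2

Walk "mtyam" from the leaf back toward the root, removing each node that no remaining word uses.
The suffix "am" (2 nodes) is used only by "mtyam"; the node for "mty" still has the child "m", so pruning stops there.
Nodes removed: 2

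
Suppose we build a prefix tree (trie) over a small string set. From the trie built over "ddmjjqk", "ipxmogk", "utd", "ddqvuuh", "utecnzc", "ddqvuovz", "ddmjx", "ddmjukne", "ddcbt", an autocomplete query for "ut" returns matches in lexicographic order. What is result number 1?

Words with prefix "ut", in lexicographic order: "utd", "utecnzc"
Position 1: utd

utd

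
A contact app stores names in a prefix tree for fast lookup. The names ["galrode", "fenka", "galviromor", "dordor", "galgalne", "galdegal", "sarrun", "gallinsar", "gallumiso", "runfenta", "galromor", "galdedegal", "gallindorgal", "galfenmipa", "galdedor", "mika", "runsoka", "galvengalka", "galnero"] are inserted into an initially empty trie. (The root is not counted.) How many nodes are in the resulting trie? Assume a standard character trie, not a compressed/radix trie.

102

Insert word by word; a character creates a node only if that edge doesn't already exist:
  "galrode" → 7 new (g, a, l, r, o, d, e)
  "fenka" → 5 new (f, e, n, k, a)
  "galviromor" → prefix "gal" already present; 7 new (v, i, r, o, m, o, r)
  "dordor" → 6 new (d, o, r, d, o, r)
  "galgalne" → prefix "gal" already present; 5 new (g, a, l, n, e)
  "galdegal" → prefix "gal" already present; 5 new (d, e, g, a, l)
  "sarrun" → 6 new (s, a, r, r, u, n)
  "gallinsar" → prefix "gal" already present; 6 new (l, i, n, s, a, r)
  "gallumiso" → prefix "gall" already present; 5 new (u, m, i, s, o)
  "runfenta" → 8 new (r, u, n, f, e, n, t, a)
  "galromor" → prefix "galro" already present; 3 new (m, o, r)
  "galdedegal" → prefix "galde" already present; 5 new (d, e, g, a, l)
  "gallindorgal" → prefix "gallin" already present; 6 new (d, o, r, g, a, l)
  "galfenmipa" → prefix "gal" already present; 7 new (f, e, n, m, i, p, a)
  "galdedor" → prefix "galded" already present; 2 new (o, r)
  "mika" → 4 new (m, i, k, a)
  "runsoka" → prefix "run" already present; 4 new (s, o, k, a)
  "galvengalka" → prefix "galv" already present; 7 new (e, n, g, a, l, k, a)
  "galnero" → prefix "gal" already present; 4 new (n, e, r, o)
Total nodes = 7 + 5 + 7 + 6 + 5 + 5 + 6 + 6 + 5 + 8 + 3 + 5 + 6 + 7 + 2 + 4 + 4 + 7 + 4 = 102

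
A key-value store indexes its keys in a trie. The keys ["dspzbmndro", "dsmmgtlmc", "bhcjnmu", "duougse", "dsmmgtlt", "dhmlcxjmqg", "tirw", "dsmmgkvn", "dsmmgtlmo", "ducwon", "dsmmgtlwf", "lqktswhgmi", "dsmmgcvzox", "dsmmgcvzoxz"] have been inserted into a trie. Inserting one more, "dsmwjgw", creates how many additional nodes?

Walking "dsmwjgw" from the root, the first 3 characters ("dsm") follow existing edges; "w" is the first miss.
Each of the 4 remaining characters creates one node.

4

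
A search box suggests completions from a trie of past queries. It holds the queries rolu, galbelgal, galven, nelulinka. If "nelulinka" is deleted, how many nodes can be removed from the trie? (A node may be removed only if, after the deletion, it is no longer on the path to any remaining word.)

After clearing the end-marker at "nelulinka", prune upward until reaching a node still needed by another word.
No other word shares any prefix with "nelulinka", so all 9 of its nodes go.
Nodes removed: 9

9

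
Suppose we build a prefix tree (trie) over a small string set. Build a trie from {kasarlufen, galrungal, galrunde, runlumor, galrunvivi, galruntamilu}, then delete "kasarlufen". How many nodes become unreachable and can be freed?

After clearing the end-marker at "kasarlufen", prune upward until reaching a node still needed by another word.
No other word shares any prefix with "kasarlufen", so all 10 of its nodes go.
Nodes removed: 10

10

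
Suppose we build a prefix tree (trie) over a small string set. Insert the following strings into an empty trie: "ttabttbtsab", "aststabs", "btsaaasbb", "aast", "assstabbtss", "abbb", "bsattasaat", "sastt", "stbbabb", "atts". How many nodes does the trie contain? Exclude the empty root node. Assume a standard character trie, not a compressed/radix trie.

For each word, the new-node count is its length minus the longest prefix already in the trie:
  "ttabttbtsab" → 11 new (t, t, a, b, t, t, b, t, s, a, b)
  "aststabs" → 8 new (a, s, t, s, t, a, b, s)
  "btsaaasbb" → 9 new (b, t, s, a, a, a, s, b, b)
  "aast" → prefix "a" already present; 3 new (a, s, t)
  "assstabbtss" → prefix "as" already present; 9 new (s, s, t, a, b, b, t, s, s)
  "abbb" → prefix "a" already present; 3 new (b, b, b)
  "bsattasaat" → prefix "b" already present; 9 new (s, a, t, t, a, s, a, a, t)
  "sastt" → 5 new (s, a, s, t, t)
  "stbbabb" → prefix "s" already present; 6 new (t, b, b, a, b, b)
  "atts" → prefix "a" already present; 3 new (t, t, s)
Total nodes = 11 + 8 + 9 + 3 + 9 + 3 + 9 + 5 + 6 + 3 = 66

66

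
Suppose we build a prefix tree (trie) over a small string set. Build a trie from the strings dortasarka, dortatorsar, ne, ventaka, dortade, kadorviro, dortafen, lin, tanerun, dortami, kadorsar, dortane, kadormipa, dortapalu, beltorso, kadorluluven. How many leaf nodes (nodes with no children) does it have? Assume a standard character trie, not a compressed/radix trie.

16

Leaves are exactly the stored words that no other stored word extends.
Those words: "beltorso", "dortade", "dortafen", "dortami", "dortane", "dortapalu", "dortasarka", "dortatorsar", "kadorluluven", "kadormipa", "kadorsar", "kadorviro", "lin", "ne", "tanerun", "ventaka"
Leaf count: 16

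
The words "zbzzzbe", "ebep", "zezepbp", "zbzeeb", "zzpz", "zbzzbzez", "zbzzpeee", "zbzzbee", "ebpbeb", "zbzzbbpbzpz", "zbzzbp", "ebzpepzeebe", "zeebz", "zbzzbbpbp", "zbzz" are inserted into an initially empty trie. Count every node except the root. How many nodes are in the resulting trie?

57

Count nodes per top-level branch (shared prefixes stored once):
  'e'-branch (ebep, ebpbeb, ebzpepzeebe): 17 nodes
  'z'-branch (zbzeeb, zbzz, zbzzbbpbp, zbzzbbpbzpz, zbzzbee, zbzzbp, zbzzbzez, zbzzpeee, zbzzzbe, zeebz, zezepbp, zzpz): 40 nodes
Sum: 57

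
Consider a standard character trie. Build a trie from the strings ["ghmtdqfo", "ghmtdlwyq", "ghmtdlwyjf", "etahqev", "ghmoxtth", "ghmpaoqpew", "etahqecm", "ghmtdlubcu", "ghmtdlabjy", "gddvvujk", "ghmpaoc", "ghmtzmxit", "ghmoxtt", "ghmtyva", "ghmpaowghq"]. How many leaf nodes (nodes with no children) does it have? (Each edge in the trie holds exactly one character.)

A leaf is a node with no children — equivalently, the end of a word that is not a proper prefix of any other stored word.
Those words: "etahqecm", "etahqev", "gddvvujk", "ghmoxtth", "ghmpaoc", "ghmpaoqpew", "ghmpaowghq", "ghmtdlabjy", "ghmtdlubcu", "ghmtdlwyjf", "ghmtdlwyq", "ghmtdqfo", "ghmtyva", "ghmtzmxit"
Leaf count: 14

14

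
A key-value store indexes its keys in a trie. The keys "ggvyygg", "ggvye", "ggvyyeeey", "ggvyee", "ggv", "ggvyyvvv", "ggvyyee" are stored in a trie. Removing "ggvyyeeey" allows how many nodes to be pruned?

2

A node on "ggvyyeeey"'s path can go only if nothing else ends at it or branches off below it.
The suffix "ey" (2 nodes) is used only by "ggvyyeeey"; "ggvyyee" is itself a stored word, so pruning stops there.
Nodes removed: 2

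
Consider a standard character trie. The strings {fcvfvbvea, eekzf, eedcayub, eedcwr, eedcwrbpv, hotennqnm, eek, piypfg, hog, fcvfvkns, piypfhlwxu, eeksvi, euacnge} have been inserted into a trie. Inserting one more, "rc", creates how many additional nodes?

Nothing in the trie begins with "r"; the whole of "rc" is new.
2 − 0 = 2 new nodes.

2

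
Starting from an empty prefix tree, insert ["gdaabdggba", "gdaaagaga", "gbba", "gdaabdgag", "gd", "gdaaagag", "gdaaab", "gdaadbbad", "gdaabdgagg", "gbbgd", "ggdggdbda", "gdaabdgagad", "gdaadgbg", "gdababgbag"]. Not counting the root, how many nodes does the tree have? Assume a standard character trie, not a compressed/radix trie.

49

Insert word by word; a character creates a node only if that edge doesn't already exist:
  "gdaabdggba" → 10 new (g, d, a, a, b, d, g, g, b, a)
  "gdaaagaga" → prefix "gdaa" already present; 5 new (a, g, a, g, a)
  "gbba" → prefix "g" already present; 3 new (b, b, a)
  "gdaabdgag" → prefix "gdaabdg" already present; 2 new (a, g)
  "gd" → prefix "gd" already present; 0 new (none)
  "gdaaagag" → prefix "gdaaagag" already present; 0 new (none)
  "gdaaab" → prefix "gdaaa" already present; 1 new (b)
  "gdaadbbad" → prefix "gdaa" already present; 5 new (d, b, b, a, d)
  "gdaabdgagg" → prefix "gdaabdgag" already present; 1 new (g)
  "gbbgd" → prefix "gbb" already present; 2 new (g, d)
  "ggdggdbda" → prefix "g" already present; 8 new (g, d, g, g, d, b, d, a)
  "gdaabdgagad" → prefix "gdaabdgag" already present; 2 new (a, d)
  "gdaadgbg" → prefix "gdaad" already present; 3 new (g, b, g)
  "gdababgbag" → prefix "gda" already present; 7 new (b, a, b, g, b, a, g)
Total nodes = 10 + 5 + 3 + 2 + 0 + 0 + 1 + 5 + 1 + 2 + 8 + 2 + 3 + 7 = 49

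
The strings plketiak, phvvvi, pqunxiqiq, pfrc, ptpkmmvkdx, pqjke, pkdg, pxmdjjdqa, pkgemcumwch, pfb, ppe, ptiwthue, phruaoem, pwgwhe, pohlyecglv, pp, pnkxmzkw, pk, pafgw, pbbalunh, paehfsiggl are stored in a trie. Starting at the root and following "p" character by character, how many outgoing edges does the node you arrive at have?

13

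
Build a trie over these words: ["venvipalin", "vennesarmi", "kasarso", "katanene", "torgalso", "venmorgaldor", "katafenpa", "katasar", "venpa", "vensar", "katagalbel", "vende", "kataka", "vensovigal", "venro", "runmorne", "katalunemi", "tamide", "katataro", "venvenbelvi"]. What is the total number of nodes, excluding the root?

108

Trace insertions, counting only characters that open a new branch:
  "venvipalin" → 10 new (v, e, n, v, i, p, a, l, i, n)
  "vennesarmi" → prefix "ven" already present; 7 new (n, e, s, a, r, m, i)
  "kasarso" → 7 new (k, a, s, a, r, s, o)
  "katanene" → prefix "ka" already present; 6 new (t, a, n, e, n, e)
  "torgalso" → 8 new (t, o, r, g, a, l, s, o)
  "venmorgaldor" → prefix "ven" already present; 9 new (m, o, r, g, a, l, d, o, r)
  "katafenpa" → prefix "kata" already present; 5 new (f, e, n, p, a)
  "katasar" → prefix "kata" already present; 3 new (s, a, r)
  "venpa" → prefix "ven" already present; 2 new (p, a)
  "vensar" → prefix "ven" already present; 3 new (s, a, r)
  "katagalbel" → prefix "kata" already present; 6 new (g, a, l, b, e, l)
  "vende" → prefix "ven" already present; 2 new (d, e)
  "kataka" → prefix "kata" already present; 2 new (k, a)
  "vensovigal" → prefix "vens" already present; 6 new (o, v, i, g, a, l)
  "venro" → prefix "ven" already present; 2 new (r, o)
  "runmorne" → 8 new (r, u, n, m, o, r, n, e)
  "katalunemi" → prefix "kata" already present; 6 new (l, u, n, e, m, i)
  "tamide" → prefix "t" already present; 5 new (a, m, i, d, e)
  "katataro" → prefix "kata" already present; 4 new (t, a, r, o)
  "venvenbelvi" → prefix "venv" already present; 7 new (e, n, b, e, l, v, i)
Total nodes = 10 + 7 + 7 + 6 + 8 + 9 + 5 + 3 + 2 + 3 + 6 + 2 + 2 + 6 + 2 + 8 + 6 + 5 + 4 + 7 = 108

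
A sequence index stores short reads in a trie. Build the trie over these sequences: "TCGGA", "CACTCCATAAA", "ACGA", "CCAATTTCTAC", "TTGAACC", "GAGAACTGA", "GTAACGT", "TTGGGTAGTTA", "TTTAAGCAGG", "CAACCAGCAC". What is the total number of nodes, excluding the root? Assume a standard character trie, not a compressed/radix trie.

75

For each word, the new-node count is its length minus the longest prefix already in the trie:
  "TCGGA" → 5 new (T, C, G, G, A)
  "CACTCCATAAA" → 11 new (C, A, C, T, C, C, A, T, A, A, A)
  "ACGA" → 4 new (A, C, G, A)
  "CCAATTTCTAC" → prefix "C" already present; 10 new (C, A, A, T, T, T, C, T, A, C)
  "TTGAACC" → prefix "T" already present; 6 new (T, G, A, A, C, C)
  "GAGAACTGA" → 9 new (G, A, G, A, A, C, T, G, A)
  "GTAACGT" → prefix "G" already present; 6 new (T, A, A, C, G, T)
  "TTGGGTAGTTA" → prefix "TTG" already present; 8 new (G, G, T, A, G, T, T, A)
  "TTTAAGCAGG" → prefix "TT" already present; 8 new (T, A, A, G, C, A, G, G)
  "CAACCAGCAC" → prefix "CA" already present; 8 new (A, C, C, A, G, C, A, C)
Total nodes = 5 + 11 + 4 + 10 + 6 + 9 + 6 + 8 + 8 + 8 = 75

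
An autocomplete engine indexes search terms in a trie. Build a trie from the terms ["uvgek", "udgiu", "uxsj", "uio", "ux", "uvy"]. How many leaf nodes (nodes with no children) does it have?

5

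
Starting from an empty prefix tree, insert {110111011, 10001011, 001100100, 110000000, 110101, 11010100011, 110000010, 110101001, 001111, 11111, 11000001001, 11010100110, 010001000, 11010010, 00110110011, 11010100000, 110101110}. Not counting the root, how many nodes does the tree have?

Count nodes per top-level branch (shared prefixes stored once):
  '0'-branch (001100100, 00110110011, 001111, 010001000): 25 nodes
  '1'-branch (10001011, 110000000, 110000010, 11000001001, 11010010, 110101, 11010100000, 11010100011, 110101001, 11010100110, 110101110, 110111011, 11111): 47 nodes
Sum: 72

72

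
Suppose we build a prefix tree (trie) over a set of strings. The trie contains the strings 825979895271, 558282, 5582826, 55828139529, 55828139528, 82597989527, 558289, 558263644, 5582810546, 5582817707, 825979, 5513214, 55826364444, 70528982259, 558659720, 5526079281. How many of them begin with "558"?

10

Filter for entries beginning with "558":
Words under "558": 558263644, 55826364444, 5582810546, 55828139528, 55828139529, 5582817707, 558282, 5582826, 558289, 558659720
Count: 10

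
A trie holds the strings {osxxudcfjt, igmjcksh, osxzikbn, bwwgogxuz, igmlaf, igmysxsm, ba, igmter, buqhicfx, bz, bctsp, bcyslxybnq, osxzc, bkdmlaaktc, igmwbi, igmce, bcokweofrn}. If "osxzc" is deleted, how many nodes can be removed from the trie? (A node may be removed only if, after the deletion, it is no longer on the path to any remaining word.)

1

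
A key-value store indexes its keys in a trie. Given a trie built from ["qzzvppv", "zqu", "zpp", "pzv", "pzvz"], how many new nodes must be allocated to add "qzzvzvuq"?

The longest prefix of "qzzvzvuq" already in the trie is "qzzv" (length 4).
So 8 − 4 = 4 new nodes.

4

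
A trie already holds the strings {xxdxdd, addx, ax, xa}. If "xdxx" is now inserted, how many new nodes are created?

3

The longest prefix of "xdxx" already in the trie is "x" (length 1).
So 4 − 1 = 3 new nodes.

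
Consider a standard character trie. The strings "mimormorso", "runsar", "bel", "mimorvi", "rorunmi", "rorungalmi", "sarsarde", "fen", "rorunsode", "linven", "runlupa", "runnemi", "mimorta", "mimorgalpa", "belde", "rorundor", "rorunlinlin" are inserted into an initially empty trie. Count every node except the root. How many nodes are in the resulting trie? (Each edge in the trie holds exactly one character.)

Insert word by word; a character creates a node only if that edge doesn't already exist:
  "mimormorso" → 10 new (m, i, m, o, r, m, o, r, s, o)
  "runsar" → 6 new (r, u, n, s, a, r)
  "bel" → 3 new (b, e, l)
  "mimorvi" → prefix "mimor" already present; 2 new (v, i)
  "rorunmi" → prefix "r" already present; 6 new (o, r, u, n, m, i)
  "rorungalmi" → prefix "rorun" already present; 5 new (g, a, l, m, i)
  "sarsarde" → 8 new (s, a, r, s, a, r, d, e)
  "fen" → 3 new (f, e, n)
  "rorunsode" → prefix "rorun" already present; 4 new (s, o, d, e)
  "linven" → 6 new (l, i, n, v, e, n)
  "runlupa" → prefix "run" already present; 4 new (l, u, p, a)
  "runnemi" → prefix "run" already present; 4 new (n, e, m, i)
  "mimorta" → prefix "mimor" already present; 2 new (t, a)
  "mimorgalpa" → prefix "mimor" already present; 5 new (g, a, l, p, a)
  "belde" → prefix "bel" already present; 2 new (d, e)
  "rorundor" → prefix "rorun" already present; 3 new (d, o, r)
  "rorunlinlin" → prefix "rorun" already present; 6 new (l, i, n, l, i, n)
Total nodes = 10 + 6 + 3 + 2 + 6 + 5 + 8 + 3 + 4 + 6 + 4 + 4 + 2 + 5 + 2 + 3 + 6 = 79

79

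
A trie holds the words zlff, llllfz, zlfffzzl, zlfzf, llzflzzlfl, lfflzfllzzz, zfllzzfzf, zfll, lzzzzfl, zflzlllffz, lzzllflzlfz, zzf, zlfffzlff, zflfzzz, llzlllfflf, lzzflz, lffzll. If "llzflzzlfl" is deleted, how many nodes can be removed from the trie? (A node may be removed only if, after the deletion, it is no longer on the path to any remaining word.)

A node on "llzflzzlfl"'s path can go only if nothing else ends at it or branches off below it.
The suffix "flzzlfl" (7 nodes) is used only by "llzflzzlfl"; the node for "llz" still has the child "l", so pruning stops there.
Nodes removed: 7

7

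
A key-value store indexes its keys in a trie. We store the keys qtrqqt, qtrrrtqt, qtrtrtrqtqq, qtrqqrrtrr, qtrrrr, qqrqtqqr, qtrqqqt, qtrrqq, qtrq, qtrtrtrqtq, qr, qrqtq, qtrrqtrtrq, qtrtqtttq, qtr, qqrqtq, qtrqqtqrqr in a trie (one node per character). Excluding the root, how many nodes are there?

Insert word by word; a character creates a node only if that edge doesn't already exist:
  "qtrqqt" → 6 new (q, t, r, q, q, t)
  "qtrrrtqt" → prefix "qtr" already present; 5 new (r, r, t, q, t)
  "qtrtrtrqtqq" → prefix "qtr" already present; 8 new (t, r, t, r, q, t, q, q)
  "qtrqqrrtrr" → prefix "qtrqq" already present; 5 new (r, r, t, r, r)
  "qtrrrr" → prefix "qtrrr" already present; 1 new (r)
  "qqrqtqqr" → prefix "q" already present; 7 new (q, r, q, t, q, q, r)
  "qtrqqqt" → prefix "qtrqq" already present; 2 new (q, t)
  "qtrrqq" → prefix "qtrr" already present; 2 new (q, q)
  "qtrq" → prefix "qtrq" already present; 0 new (none)
  "qtrtrtrqtq" → prefix "qtrtrtrqtq" already present; 0 new (none)
  "qr" → prefix "q" already present; 1 new (r)
  "qrqtq" → prefix "qr" already present; 3 new (q, t, q)
  "qtrrqtrtrq" → prefix "qtrrq" already present; 5 new (t, r, t, r, q)
  "qtrtqtttq" → prefix "qtrt" already present; 5 new (q, t, t, t, q)
  "qtr" → prefix "qtr" already present; 0 new (none)
  "qqrqtq" → prefix "qqrqtq" already present; 0 new (none)
  "qtrqqtqrqr" → prefix "qtrqqt" already present; 4 new (q, r, q, r)
Total nodes = 6 + 5 + 8 + 5 + 1 + 7 + 2 + 2 + 0 + 0 + 1 + 3 + 5 + 5 + 0 + 0 + 4 = 54

54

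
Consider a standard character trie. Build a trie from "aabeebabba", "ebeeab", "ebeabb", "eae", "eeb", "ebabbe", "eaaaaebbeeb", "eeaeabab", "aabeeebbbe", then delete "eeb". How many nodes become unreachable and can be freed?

Walk "eeb" from the leaf back toward the root, removing each node that no remaining word uses.
The suffix "b" (1 node) is used only by "eeb"; the node for "ee" still has the child "a", so pruning stops there.
Nodes removed: 1

1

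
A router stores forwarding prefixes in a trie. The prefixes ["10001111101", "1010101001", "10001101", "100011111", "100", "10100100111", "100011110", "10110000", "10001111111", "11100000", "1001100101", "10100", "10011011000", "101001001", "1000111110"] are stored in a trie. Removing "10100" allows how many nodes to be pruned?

0

A node on "10100"'s path can go only if nothing else ends at it or branches off below it.
Every node on "10100" is still needed (e.g. by "10100100111"), so nothing is freed.
Nodes removed: 0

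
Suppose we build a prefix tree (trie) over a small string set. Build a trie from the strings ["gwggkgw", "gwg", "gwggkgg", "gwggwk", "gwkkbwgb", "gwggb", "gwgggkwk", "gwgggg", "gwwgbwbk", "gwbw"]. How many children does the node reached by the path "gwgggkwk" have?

The children of the "gwgggkwk" node are the distinct next characters among strings starting with "gwgggkwk".
No stored string extends past "gwgggkwk".
That node has 0 child edges.

0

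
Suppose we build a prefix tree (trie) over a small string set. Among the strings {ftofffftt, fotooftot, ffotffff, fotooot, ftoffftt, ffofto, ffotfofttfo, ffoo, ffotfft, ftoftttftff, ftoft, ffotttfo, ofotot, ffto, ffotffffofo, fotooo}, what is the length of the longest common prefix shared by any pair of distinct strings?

8

Look for the deepest trie node that still has at least two words in its subtree.
"ffotffff" and "ffotffffofo" agree on "ffotffff" (8 characters) before diverging; nothing deeper is shared.
Longest shared-prefix length: 8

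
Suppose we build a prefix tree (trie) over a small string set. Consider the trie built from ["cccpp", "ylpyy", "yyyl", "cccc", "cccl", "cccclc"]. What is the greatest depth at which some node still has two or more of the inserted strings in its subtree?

4

The deepest shared node is where two words last agree before diverging.
e.g. "cccc" and "cccclc" share the prefix "cccc" of length 4; no pair shares a longer one.
Longest shared-prefix length: 4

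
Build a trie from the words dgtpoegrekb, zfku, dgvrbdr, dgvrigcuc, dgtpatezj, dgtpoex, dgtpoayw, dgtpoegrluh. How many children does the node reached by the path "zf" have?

1

The children of the "zf" node are the distinct next characters among strings starting with "zf".
Characters that immediately follow "zf" among the stored strings: {k}.
That node has 1 child edge.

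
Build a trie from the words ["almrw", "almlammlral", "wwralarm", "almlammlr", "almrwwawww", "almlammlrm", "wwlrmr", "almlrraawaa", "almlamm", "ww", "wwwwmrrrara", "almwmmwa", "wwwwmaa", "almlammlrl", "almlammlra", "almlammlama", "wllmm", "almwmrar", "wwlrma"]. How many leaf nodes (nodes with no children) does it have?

14

A leaf is a node with no children — equivalently, the end of a word that is not a proper prefix of any other stored word.
Those words: "almlammlama", "almlammlral", "almlammlrl", "almlammlrm", "almlrraawaa", "almrwwawww", "almwmmwa", "almwmrar", "wllmm", "wwlrma", "wwlrmr", "wwralarm", "wwwwmaa", "wwwwmrrrara"
Leaf count: 14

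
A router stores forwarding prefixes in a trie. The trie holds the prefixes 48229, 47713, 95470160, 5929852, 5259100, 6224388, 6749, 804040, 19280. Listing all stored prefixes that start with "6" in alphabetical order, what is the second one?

6749

DFS of the "6" subtree visits, in order: "6224388", "6749"
The 2nd is 6749.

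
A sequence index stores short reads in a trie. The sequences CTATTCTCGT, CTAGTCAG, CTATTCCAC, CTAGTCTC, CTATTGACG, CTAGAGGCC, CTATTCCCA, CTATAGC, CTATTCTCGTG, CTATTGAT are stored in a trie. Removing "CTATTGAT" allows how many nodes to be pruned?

1

After clearing the end-marker at "CTATTGAT", prune upward until reaching a node still needed by another word.
The suffix "T" (1 node) is used only by "CTATTGAT"; the node for "CTATTGA" still has the child "C", so pruning stops there.
Nodes removed: 1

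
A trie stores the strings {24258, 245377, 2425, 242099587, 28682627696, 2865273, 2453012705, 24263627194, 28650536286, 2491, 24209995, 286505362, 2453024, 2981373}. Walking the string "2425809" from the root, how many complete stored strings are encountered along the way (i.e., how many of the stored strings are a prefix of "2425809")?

2

Check each prefix of "2425809" against the stored set — each match is an end-marker on the path.
Prefixes of the query that are stored words: "2425", "24258"
Count: 2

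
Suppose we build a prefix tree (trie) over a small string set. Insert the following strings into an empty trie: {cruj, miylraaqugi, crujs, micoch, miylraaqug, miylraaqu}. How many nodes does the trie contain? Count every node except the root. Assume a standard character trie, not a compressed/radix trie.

Count nodes per top-level branch (shared prefixes stored once):
  'c'-branch (cruj, crujs): 5 nodes
  'm'-branch (micoch, miylraaqu, miylraaqug, miylraaqugi): 15 nodes
Sum: 20

20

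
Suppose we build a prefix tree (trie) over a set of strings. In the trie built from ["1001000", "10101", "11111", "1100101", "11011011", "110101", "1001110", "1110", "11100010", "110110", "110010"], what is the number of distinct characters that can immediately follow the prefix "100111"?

The children of the "100111" node are the distinct next characters among strings starting with "100111".
Characters that immediately follow "100111" among the stored strings: {0}.
That node has 1 child edge.

1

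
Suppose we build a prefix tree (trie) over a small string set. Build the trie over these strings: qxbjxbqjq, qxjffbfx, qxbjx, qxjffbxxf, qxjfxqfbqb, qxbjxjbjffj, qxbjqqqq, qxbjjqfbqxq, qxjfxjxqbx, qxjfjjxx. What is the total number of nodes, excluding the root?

Trace insertions, counting only characters that open a new branch:
  "qxbjxbqjq" → 9 new (q, x, b, j, x, b, q, j, q)
  "qxjffbfx" → prefix "qx" already present; 6 new (j, f, f, b, f, x)
  "qxbjx" → prefix "qxbjx" already present; 0 new (none)
  "qxjffbxxf" → prefix "qxjffb" already present; 3 new (x, x, f)
  "qxjfxqfbqb" → prefix "qxjf" already present; 6 new (x, q, f, b, q, b)
  "qxbjxjbjffj" → prefix "qxbjx" already present; 6 new (j, b, j, f, f, j)
  "qxbjqqqq" → prefix "qxbj" already present; 4 new (q, q, q, q)
  "qxbjjqfbqxq" → prefix "qxbj" already present; 7 new (j, q, f, b, q, x, q)
  "qxjfxjxqbx" → prefix "qxjfx" already present; 5 new (j, x, q, b, x)
  "qxjfjjxx" → prefix "qxjf" already present; 4 new (j, j, x, x)
Total nodes = 9 + 6 + 0 + 3 + 6 + 6 + 4 + 7 + 5 + 4 = 50

50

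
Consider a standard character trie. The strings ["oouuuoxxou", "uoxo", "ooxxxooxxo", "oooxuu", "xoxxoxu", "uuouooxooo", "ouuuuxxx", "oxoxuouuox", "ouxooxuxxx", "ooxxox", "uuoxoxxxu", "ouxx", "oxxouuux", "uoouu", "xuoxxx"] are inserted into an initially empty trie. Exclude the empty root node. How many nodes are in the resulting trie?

For each word, the new-node count is its length minus the longest prefix already in the trie:
  "oouuuoxxou" → 10 new (o, o, u, u, u, o, x, x, o, u)
  "uoxo" → 4 new (u, o, x, o)
  "ooxxxooxxo" → prefix "oo" already present; 8 new (x, x, x, o, o, x, x, o)
  "oooxuu" → prefix "oo" already present; 4 new (o, x, u, u)
  "xoxxoxu" → 7 new (x, o, x, x, o, x, u)
  "uuouooxooo" → prefix "u" already present; 9 new (u, o, u, o, o, x, o, o, o)
  "ouuuuxxx" → prefix "o" already present; 7 new (u, u, u, u, x, x, x)
  "oxoxuouuox" → prefix "o" already present; 9 new (x, o, x, u, o, u, u, o, x)
  "ouxooxuxxx" → prefix "ou" already present; 8 new (x, o, o, x, u, x, x, x)
  "ooxxox" → prefix "ooxx" already present; 2 new (o, x)
  "uuoxoxxxu" → prefix "uuo" already present; 6 new (x, o, x, x, x, u)
  "ouxx" → prefix "oux" already present; 1 new (x)
  "oxxouuux" → prefix "ox" already present; 6 new (x, o, u, u, u, x)
  "uoouu" → prefix "uo" already present; 3 new (o, u, u)
  "xuoxxx" → prefix "x" already present; 5 new (u, o, x, x, x)
Total nodes = 10 + 4 + 8 + 4 + 7 + 9 + 7 + 9 + 8 + 2 + 6 + 1 + 6 + 3 + 5 = 89

89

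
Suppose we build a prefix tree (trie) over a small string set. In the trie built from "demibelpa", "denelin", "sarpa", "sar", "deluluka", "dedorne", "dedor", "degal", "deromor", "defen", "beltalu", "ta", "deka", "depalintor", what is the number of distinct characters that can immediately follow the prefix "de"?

9

The children of the "de" node are the distinct next characters among strings starting with "de".
Characters that immediately follow "de" among the stored strings: {d, f, g, k, l, m, n, p, r}.
That node has 9 child edges.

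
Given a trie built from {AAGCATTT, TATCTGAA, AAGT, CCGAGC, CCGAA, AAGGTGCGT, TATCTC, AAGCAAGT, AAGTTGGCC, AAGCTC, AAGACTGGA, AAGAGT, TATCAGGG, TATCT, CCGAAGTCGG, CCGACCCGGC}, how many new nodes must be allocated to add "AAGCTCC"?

The longest prefix of "AAGCTCC" already in the trie is "AAGCTC" (length 6).
So 7 − 6 = 1 new nodes.

1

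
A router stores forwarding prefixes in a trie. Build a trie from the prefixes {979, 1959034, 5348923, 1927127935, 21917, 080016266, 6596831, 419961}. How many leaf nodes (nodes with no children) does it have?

8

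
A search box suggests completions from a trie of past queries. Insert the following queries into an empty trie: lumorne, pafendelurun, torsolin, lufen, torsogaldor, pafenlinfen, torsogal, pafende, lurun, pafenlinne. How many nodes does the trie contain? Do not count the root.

Count nodes per top-level branch (shared prefixes stored once):
  'l'-branch (lufen, lumorne, lurun): 13 nodes
  'p'-branch (pafende, pafendelurun, pafenlinfen, pafenlinne): 20 nodes
  't'-branch (torsogal, torsogaldor, torsolin): 14 nodes
Sum: 47

47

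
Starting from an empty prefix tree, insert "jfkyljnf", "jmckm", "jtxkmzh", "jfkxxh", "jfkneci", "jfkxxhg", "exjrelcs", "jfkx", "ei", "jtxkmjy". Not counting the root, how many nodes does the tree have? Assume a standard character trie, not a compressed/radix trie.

For each word, the new-node count is its length minus the longest prefix already in the trie:
  "jfkyljnf" → 8 new (j, f, k, y, l, j, n, f)
  "jmckm" → prefix "j" already present; 4 new (m, c, k, m)
  "jtxkmzh" → prefix "j" already present; 6 new (t, x, k, m, z, h)
  "jfkxxh" → prefix "jfk" already present; 3 new (x, x, h)
  "jfkneci" → prefix "jfk" already present; 4 new (n, e, c, i)
  "jfkxxhg" → prefix "jfkxxh" already present; 1 new (g)
  "exjrelcs" → 8 new (e, x, j, r, e, l, c, s)
  "jfkx" → prefix "jfkx" already present; 0 new (none)
  "ei" → prefix "e" already present; 1 new (i)
  "jtxkmjy" → prefix "jtxkm" already present; 2 new (j, y)
Total nodes = 8 + 4 + 6 + 3 + 4 + 1 + 8 + 0 + 1 + 2 = 37

37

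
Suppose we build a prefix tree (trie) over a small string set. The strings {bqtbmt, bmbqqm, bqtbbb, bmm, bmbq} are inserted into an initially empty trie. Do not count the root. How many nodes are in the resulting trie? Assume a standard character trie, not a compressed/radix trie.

Count nodes per top-level branch (shared prefixes stored once):
  'b'-branch (bmbq, bmbqqm, bmm, bqtbbb, bqtbmt): 14 nodes
Sum: 14

14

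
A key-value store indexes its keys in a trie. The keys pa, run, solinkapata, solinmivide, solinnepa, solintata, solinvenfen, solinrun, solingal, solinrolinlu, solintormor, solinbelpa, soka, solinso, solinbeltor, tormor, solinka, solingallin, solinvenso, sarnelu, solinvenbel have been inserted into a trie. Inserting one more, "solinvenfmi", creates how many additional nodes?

2

Walking "solinvenfmi" from the root, the first 9 characters ("solinvenf") follow existing edges; "m" is the first miss.
Each of the 2 remaining characters creates one node.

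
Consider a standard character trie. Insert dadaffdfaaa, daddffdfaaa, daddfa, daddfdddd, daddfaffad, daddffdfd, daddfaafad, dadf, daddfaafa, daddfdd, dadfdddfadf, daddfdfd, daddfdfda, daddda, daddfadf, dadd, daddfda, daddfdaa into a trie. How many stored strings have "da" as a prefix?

18

Traverse to the node for "da", then collect every word in that subtree.
Words under "da": dadaffdfaaa, dadd, daddda, daddfa, daddfaafa, daddfaafad, daddfadf, daddfaffad, daddfda, daddfdaa, daddfdd, daddfdddd, daddfdfd, daddfdfda, daddffdfaaa, daddffdfd, dadf, dadfdddfadf
Count: 18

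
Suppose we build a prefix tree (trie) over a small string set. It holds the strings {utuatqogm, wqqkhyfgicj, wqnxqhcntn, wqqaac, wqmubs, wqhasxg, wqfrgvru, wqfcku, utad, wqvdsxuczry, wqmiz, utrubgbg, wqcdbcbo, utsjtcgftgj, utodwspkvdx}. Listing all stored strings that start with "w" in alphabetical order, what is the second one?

Filter for "w…" and sort: "wqcdbcbo", "wqfcku", "wqfrgvru", "wqhasxg", "wqmiz", "wqmubs", "wqnxqhcntn", "wqqaac", "wqqkhyfgicj", "wqvdsxuczry"
The 2nd is wqfcku.

wqfcku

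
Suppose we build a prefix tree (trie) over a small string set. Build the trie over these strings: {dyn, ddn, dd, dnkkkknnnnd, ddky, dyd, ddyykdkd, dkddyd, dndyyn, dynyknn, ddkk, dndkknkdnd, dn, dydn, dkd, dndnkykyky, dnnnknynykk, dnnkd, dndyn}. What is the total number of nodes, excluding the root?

65

Count nodes per top-level branch (shared prefixes stored once):
  'd'-branch (dd, ddkk, ddky, ddn, ddyykdkd, dkd, dkddyd, dn, dndkknkdnd, dndnkykyky, dndyn, dndyyn, dnkkkknnnnd, dnnkd, dnnnknynykk, dyd, dydn, dyn, dynyknn): 65 nodes
Sum: 65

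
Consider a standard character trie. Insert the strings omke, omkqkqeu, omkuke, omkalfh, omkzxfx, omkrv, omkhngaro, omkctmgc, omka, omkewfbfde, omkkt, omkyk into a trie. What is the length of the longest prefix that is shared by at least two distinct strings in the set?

4

Look for the deepest trie node that still has at least two words in its subtree.
e.g. "omka" and "omkalfh" share the prefix "omka" of length 4; no pair shares a longer one.
Longest shared-prefix length: 4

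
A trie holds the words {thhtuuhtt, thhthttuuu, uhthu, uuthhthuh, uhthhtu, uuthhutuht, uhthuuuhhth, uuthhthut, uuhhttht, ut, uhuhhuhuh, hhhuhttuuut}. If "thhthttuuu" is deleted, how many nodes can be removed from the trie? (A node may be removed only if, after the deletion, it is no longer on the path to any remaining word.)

Walk "thhthttuuu" from the leaf back toward the root, removing each node that no remaining word uses.
The suffix "httuuu" (6 nodes) is used only by "thhthttuuu"; the node for "thht" still has the child "u", so pruning stops there.
Nodes removed: 6

6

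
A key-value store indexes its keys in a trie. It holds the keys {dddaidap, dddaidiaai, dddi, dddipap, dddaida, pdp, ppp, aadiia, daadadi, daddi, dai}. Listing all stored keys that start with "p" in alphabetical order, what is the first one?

pdp

Filter for "p…" and sort: "pdp", "ppp"
The 1st is pdp.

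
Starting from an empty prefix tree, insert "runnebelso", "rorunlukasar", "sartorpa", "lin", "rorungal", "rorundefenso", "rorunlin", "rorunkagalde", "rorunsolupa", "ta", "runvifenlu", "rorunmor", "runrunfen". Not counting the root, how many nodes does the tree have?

75

Trace insertions, counting only characters that open a new branch:
  "runnebelso" → 10 new (r, u, n, n, e, b, e, l, s, o)
  "rorunlukasar" → prefix "r" already present; 11 new (o, r, u, n, l, u, k, a, s, a, r)
  "sartorpa" → 8 new (s, a, r, t, o, r, p, a)
  "lin" → 3 new (l, i, n)
  "rorungal" → prefix "rorun" already present; 3 new (g, a, l)
  "rorundefenso" → prefix "rorun" already present; 7 new (d, e, f, e, n, s, o)
  "rorunlin" → prefix "rorunl" already present; 2 new (i, n)
  "rorunkagalde" → prefix "rorun" already present; 7 new (k, a, g, a, l, d, e)
  "rorunsolupa" → prefix "rorun" already present; 6 new (s, o, l, u, p, a)
  "ta" → 2 new (t, a)
  "runvifenlu" → prefix "run" already present; 7 new (v, i, f, e, n, l, u)
  "rorunmor" → prefix "rorun" already present; 3 new (m, o, r)
  "runrunfen" → prefix "run" already present; 6 new (r, u, n, f, e, n)
Total nodes = 10 + 11 + 8 + 3 + 3 + 7 + 2 + 7 + 6 + 2 + 7 + 3 + 6 = 75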